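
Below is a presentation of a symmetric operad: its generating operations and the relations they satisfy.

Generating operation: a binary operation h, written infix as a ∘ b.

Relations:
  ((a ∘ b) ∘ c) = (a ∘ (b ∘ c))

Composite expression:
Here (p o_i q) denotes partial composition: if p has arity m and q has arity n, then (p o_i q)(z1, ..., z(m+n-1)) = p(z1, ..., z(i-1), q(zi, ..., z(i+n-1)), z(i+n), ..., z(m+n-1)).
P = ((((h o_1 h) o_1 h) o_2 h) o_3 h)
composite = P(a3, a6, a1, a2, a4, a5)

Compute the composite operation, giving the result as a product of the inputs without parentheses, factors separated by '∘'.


a3 ∘ a6 ∘ a1 ∘ a2 ∘ a4 ∘ a5

Associativity of h dissolves the nesting; only the a-input order survives.
(a1 ∘ a2) unparenthesizes to a1 ∘ a2
(a6 ∘ (a1 ∘ a2)) unparenthesizes to a6 ∘ a1 ∘ a2
(a3 ∘ (a6 ∘ (a1 ∘ a2))) unparenthesizes to a3 ∘ a6 ∘ a1 ∘ a2
((a3 ∘ (a6 ∘ (a1 ∘ a2))) ∘ a4) unparenthesizes to a3 ∘ a6 ∘ a1 ∘ a2 ∘ a4
(((a3 ∘ (a6 ∘ (a1 ∘ a2))) ∘ a4) ∘ a5) unparenthesizes to a3 ∘ a6 ∘ a1 ∘ a2 ∘ a4 ∘ a5


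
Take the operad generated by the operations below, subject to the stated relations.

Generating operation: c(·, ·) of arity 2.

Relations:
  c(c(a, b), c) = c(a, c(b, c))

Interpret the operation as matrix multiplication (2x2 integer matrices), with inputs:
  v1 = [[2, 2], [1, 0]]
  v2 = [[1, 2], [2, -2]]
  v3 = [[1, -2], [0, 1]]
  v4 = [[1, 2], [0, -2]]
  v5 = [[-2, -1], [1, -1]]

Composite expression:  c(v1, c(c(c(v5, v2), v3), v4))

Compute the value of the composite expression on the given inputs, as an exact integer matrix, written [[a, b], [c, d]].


[[-10, -68], [-4, -20]]

c(v5, v2) = [[-4, -2], [-1, 4]]
c(c(v5, v2), v3) = [[-4, 6], [-1, 6]]
c(c(c(v5, v2), v3), v4) = [[-4, -20], [-1, -14]]
c(v1, c(c(c(v5, v2), v3), v4)) = [[-10, -68], [-4, -20]]


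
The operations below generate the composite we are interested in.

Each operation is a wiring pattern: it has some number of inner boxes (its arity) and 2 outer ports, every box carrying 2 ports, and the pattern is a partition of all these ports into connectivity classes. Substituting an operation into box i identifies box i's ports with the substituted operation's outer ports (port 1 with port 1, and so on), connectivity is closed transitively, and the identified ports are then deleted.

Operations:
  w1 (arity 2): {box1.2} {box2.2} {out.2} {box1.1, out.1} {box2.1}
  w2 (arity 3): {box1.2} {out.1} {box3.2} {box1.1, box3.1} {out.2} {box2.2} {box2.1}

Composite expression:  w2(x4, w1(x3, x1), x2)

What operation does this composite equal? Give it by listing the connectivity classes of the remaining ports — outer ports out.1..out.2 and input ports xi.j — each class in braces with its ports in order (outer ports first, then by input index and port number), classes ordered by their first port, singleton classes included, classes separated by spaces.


Reachability decides: close wires over w2-identified ports.
through w1, on inputs (x3, x1): {out.1, x3.1} {out.2} {x1.1} {x1.2} {x3.2} (out.j = stage outer ports)
through w2, on inputs (x4, x3, x1, x2): {out.1} {out.2} {x1.1} {x1.2} {x2.1, x4.1} {x2.2} {x3.1} {x3.2} {x4.2} (out.j = stage outer ports)

{out.1} {out.2} {x1.1} {x1.2} {x2.1, x4.1} {x2.2} {x3.1} {x3.2} {x4.2}


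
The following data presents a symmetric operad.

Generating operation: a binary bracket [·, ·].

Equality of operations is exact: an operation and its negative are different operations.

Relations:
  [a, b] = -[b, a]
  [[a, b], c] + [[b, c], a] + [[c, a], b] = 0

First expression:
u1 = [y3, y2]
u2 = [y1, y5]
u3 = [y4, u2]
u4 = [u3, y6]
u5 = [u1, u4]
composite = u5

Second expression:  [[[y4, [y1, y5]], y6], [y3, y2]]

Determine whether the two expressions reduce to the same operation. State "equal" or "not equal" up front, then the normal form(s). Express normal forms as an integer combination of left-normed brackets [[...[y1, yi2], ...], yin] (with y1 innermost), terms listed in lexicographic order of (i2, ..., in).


The first composite normalizes to -[[[[[y1, y5], y4], y6], y2], y3] + [[[[[y1, y5], y4], y6], y3], y2]
The second composite normalizes to [[[[[y1, y5], y4], y6], y2], y3] - [[[[[y1, y5], y4], y6], y3], y2]
Different reductions; not equal.

not equal: they reduce to -[[[[[y1, y5], y4], y6], y2], y3] + [[[[[y1, y5], y4], y6], y3], y2] and [[[[[y1, y5], y4], y6], y2], y3] - [[[[[y1, y5], y4], y6], y3], y2]


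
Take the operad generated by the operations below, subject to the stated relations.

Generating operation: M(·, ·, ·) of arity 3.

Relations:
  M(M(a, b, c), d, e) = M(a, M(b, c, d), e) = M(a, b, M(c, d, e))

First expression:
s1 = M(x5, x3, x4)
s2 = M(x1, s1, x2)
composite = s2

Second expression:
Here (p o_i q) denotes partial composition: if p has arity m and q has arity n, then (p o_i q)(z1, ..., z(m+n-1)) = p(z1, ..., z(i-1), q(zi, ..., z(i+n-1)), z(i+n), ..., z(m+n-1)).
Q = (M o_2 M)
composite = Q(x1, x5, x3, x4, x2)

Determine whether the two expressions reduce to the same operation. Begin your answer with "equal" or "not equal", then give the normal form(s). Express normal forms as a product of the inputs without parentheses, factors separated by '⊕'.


equal; the common form is x1 ⊕ x5 ⊕ x3 ⊕ x4 ⊕ x2


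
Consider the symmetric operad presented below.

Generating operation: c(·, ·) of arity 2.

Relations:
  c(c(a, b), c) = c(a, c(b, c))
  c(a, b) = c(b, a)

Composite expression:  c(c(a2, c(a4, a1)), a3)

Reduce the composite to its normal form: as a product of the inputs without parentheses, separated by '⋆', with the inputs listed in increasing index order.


a1 ⋆ a2 ⋆ a3 ⋆ a4

With c associative and commutative, the a-input set is all that matters.
c(a4, a1) linearizes to a4 ⋆ a1
c(a2, c(a4, a1)) linearizes to a2 ⋆ a4 ⋆ a1
c(c(a2, c(a4, a1)), a3) linearizes to a2 ⋆ a4 ⋆ a1 ⋆ a3
putting the inputs in ascending order: a1 ⋆ a2 ⋆ a3 ⋆ a4


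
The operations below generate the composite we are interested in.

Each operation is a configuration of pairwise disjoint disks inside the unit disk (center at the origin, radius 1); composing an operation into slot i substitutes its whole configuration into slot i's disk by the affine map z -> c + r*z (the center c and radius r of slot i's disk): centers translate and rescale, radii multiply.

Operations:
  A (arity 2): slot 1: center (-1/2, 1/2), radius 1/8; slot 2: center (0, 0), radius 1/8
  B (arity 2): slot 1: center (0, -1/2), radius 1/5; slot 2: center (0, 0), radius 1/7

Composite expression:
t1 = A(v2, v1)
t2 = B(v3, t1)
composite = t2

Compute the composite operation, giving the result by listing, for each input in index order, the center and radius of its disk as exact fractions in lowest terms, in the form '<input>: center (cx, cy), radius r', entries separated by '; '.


v1: center (0, 0), radius 1/56; v2: center (-1/14, 1/14), radius 1/56; v3: center (0, -1/2), radius 1/5

Each v-disk chains the slot maps above it in B; radii multiply.
for v3, the 1-step affine chain lands on center (0, -1/2), radius 1/5
for v2, the 2-step affine chain lands on center (-1/14, 1/14), radius 1/56
for v1, the 2-step affine chain lands on center (0, 0), radius 1/56


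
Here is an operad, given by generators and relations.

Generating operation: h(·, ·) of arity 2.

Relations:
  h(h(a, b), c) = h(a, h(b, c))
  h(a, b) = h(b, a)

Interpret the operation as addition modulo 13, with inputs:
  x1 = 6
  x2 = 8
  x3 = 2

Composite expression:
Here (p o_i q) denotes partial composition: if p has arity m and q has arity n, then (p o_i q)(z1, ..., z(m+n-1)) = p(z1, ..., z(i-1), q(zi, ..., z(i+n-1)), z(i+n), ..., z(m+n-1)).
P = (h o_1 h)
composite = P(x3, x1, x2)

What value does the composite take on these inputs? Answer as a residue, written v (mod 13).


h(x3, x1) = 8
h(h(x3, x1), x2) = 3

3 (mod 13)


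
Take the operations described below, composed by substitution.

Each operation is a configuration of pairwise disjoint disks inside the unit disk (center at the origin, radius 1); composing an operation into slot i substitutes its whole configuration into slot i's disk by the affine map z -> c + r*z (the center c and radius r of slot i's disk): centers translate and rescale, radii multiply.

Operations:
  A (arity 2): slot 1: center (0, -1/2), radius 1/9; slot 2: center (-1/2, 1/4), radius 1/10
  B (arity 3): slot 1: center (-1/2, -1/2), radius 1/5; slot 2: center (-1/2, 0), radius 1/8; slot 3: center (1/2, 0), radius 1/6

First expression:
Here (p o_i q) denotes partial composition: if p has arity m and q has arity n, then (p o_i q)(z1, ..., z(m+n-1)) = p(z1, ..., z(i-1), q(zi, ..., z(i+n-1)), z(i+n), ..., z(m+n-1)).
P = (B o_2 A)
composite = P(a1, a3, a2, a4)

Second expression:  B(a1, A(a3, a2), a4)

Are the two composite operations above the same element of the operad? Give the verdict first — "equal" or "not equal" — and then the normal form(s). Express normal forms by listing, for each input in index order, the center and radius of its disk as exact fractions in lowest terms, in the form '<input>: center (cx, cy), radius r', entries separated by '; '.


equal; the common form is a1: center (-1/2, -1/2), radius 1/5; a2: center (-9/16, 1/32), radius 1/80; a3: center (-1/2, -1/16), radius 1/72; a4: center (1/2, 0), radius 1/6


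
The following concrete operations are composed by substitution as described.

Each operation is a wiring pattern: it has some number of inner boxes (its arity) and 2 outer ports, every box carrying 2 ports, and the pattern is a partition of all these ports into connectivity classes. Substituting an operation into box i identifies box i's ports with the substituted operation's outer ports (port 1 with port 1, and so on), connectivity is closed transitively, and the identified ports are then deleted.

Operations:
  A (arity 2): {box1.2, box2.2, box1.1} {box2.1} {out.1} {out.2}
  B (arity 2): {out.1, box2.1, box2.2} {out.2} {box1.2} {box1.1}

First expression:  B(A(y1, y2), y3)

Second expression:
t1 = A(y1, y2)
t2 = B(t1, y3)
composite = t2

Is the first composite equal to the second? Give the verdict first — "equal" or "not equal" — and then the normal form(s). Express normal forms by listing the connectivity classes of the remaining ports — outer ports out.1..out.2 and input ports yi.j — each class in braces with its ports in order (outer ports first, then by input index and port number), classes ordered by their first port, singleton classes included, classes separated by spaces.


The first expression, normalized: {out.1, y3.1, y3.2} {out.2} {y1.1, y1.2, y2.2} {y2.1}
The second expression, normalized: {out.1, y3.1, y3.2} {out.2} {y1.1, y1.2, y2.2} {y2.1}
Same normal form: equal.

equal; the common form is {out.1, y3.1, y3.2} {out.2} {y1.1, y1.2, y2.2} {y2.1}


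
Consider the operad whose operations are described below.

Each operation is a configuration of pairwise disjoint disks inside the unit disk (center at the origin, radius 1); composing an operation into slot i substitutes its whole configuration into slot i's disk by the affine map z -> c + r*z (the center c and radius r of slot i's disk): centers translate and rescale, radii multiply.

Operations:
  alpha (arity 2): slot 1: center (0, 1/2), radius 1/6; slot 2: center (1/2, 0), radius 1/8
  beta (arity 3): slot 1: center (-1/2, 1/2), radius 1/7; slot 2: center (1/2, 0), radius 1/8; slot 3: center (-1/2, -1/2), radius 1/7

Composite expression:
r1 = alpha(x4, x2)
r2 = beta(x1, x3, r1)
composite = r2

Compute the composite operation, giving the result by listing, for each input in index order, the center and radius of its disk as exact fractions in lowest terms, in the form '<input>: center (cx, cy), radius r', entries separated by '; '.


Follow each x-input down from beta: c' goes to c + r*c', radius to r*r'.
input x1: applying the 1 nested substitution gives center (-1/2, 1/2), radius 1/7
input x3: applying the 1 nested substitution gives center (1/2, 0), radius 1/8
input x4: applying the 2 nested substitutions gives center (-1/2, -3/7), radius 1/42
input x2: applying the 2 nested substitutions gives center (-3/7, -1/2), radius 1/56

x1: center (-1/2, 1/2), radius 1/7; x2: center (-3/7, -1/2), radius 1/56; x3: center (1/2, 0), radius 1/8; x4: center (-1/2, -3/7), radius 1/42


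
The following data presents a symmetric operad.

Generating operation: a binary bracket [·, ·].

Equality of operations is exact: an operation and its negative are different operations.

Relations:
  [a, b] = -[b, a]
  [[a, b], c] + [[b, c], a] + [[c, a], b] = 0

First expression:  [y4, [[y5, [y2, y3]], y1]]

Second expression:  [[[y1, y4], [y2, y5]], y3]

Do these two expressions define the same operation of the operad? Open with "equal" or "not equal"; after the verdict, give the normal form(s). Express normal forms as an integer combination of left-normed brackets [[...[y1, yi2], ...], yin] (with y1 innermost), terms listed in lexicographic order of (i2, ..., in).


not equal; the first gives -[[[[y1, y2], y3], y5], y4] + [[[[y1, y3], y2], y5], y4] + [[[[y1, y5], y2], y3], y4] - [[[[y1, y5], y3], y2], y4] and the second [[[[y1, y4], y2], y5], y3] - [[[[y1, y4], y5], y2], y3]


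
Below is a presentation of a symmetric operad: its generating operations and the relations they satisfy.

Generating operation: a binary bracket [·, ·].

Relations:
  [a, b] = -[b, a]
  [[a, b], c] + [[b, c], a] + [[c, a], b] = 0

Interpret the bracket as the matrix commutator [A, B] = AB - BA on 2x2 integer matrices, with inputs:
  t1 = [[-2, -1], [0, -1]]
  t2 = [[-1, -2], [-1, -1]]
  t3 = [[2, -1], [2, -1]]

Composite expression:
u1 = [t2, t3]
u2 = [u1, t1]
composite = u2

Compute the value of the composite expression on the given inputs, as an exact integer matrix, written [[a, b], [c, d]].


[[-3, 16], [3, 3]]

[t2, t3] = [[-5, 6], [-3, 5]]
[[t2, t3], t1] = [[-3, 16], [3, 3]]


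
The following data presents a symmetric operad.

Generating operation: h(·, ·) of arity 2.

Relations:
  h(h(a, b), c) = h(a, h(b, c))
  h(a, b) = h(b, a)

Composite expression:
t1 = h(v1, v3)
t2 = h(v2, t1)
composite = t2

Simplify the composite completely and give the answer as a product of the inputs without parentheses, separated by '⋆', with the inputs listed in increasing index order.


v1 ⋆ v2 ⋆ v3

Any arrangement under h is one operation, so sort the v-inputs.
h(v1, v3) reduces to v1 ⋆ v3
h(v2, h(v1, v3)) reduces to v2 ⋆ v1 ⋆ v3
rearranged into index order: v1 ⋆ v2 ⋆ v3


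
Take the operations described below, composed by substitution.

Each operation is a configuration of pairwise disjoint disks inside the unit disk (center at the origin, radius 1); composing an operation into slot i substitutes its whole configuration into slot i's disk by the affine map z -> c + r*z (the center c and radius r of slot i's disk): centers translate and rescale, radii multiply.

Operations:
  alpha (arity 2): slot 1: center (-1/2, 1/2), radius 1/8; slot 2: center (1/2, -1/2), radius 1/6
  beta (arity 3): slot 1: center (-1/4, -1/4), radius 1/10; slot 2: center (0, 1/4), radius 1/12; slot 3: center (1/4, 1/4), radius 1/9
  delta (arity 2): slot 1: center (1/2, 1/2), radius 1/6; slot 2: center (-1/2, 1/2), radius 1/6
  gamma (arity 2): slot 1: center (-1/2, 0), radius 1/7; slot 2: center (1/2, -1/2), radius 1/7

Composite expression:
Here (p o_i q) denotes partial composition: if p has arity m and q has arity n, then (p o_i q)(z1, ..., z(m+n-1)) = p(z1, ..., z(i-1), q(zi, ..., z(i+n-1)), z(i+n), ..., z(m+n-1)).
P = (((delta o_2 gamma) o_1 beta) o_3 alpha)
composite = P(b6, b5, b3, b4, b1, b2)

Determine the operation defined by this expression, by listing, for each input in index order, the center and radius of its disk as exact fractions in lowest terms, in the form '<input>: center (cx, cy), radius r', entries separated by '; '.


b1: center (-7/12, 1/2), radius 1/42; b2: center (-5/12, 5/12), radius 1/42; b3: center (115/216, 119/216), radius 1/432; b4: center (119/216, 115/216), radius 1/324; b5: center (1/2, 13/24), radius 1/72; b6: center (11/24, 11/24), radius 1/60


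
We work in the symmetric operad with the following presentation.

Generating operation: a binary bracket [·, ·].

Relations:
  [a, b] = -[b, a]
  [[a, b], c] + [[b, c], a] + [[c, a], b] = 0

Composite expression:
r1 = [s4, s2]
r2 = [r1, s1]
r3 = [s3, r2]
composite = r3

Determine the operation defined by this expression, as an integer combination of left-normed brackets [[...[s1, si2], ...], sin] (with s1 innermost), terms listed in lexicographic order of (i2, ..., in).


Skip Jacobi rewriting: expand, keep s1-initial words, read off terms.
Composite bracket: [s3, [[s4, s2], s1]]
The bracket unfolds into 8 signed words via [a, b] = ab - ba (2^3 = 8).
Collect the words opening with s1:
  from s1s2s4s3, sign -1: term -[[[s1, s2], s4], s3]
  from s1s4s2s3, sign +1: term +[[[s1, s4], s2], s3]

-[[[s1, s2], s4], s3] + [[[s1, s4], s2], s3]


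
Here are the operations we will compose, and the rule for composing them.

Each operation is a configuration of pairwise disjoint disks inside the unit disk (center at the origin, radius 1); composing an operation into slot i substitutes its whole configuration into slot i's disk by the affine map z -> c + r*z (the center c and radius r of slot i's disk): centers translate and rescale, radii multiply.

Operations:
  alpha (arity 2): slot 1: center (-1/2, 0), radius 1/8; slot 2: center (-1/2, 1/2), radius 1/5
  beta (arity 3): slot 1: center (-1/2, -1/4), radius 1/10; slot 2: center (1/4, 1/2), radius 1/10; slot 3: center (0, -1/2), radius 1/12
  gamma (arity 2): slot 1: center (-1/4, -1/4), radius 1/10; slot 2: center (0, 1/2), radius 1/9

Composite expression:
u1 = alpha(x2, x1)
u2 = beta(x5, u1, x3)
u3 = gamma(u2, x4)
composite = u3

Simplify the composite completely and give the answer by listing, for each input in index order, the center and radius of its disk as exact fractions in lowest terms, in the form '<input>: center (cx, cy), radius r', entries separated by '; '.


x1: center (-23/100, -39/200), radius 1/500; x2: center (-23/100, -1/5), radius 1/800; x3: center (-1/4, -3/10), radius 1/120; x4: center (0, 1/2), radius 1/9; x5: center (-3/10, -11/40), radius 1/100

Only the slot chain above each x matters under gamma; compose those maps.
input x5: composing its 2 substitution steps yields center (-3/10, -11/40), radius 1/100
input x2: composing its 3 substitution steps yields center (-23/100, -1/5), radius 1/800
input x1: composing its 3 substitution steps yields center (-23/100, -39/200), radius 1/500
input x3: composing its 2 substitution steps yields center (-1/4, -3/10), radius 1/120
input x4: composing its 1 substitution step yields center (0, 1/2), radius 1/9


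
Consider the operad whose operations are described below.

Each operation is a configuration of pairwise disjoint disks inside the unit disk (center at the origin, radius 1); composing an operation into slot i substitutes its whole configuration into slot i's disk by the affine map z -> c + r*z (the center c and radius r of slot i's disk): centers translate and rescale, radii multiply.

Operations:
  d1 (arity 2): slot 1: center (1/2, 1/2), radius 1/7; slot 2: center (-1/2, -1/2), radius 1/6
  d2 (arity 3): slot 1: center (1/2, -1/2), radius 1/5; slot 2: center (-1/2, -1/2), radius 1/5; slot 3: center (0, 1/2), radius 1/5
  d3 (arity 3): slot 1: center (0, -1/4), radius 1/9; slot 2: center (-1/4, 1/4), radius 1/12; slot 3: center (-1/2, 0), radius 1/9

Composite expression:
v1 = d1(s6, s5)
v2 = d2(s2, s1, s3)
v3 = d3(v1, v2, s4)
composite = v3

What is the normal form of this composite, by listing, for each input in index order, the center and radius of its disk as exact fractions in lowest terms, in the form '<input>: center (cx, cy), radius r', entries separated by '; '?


s1: center (-7/24, 5/24), radius 1/60; s2: center (-5/24, 5/24), radius 1/60; s3: center (-1/4, 7/24), radius 1/60; s4: center (-1/2, 0), radius 1/9; s5: center (-1/18, -11/36), radius 1/54; s6: center (1/18, -7/36), radius 1/63

Affine substitution under d3: radii multiply and s-centers shift.
for s6, the 2-step affine chain lands on center (1/18, -7/36), radius 1/63
for s5, the 2-step affine chain lands on center (-1/18, -11/36), radius 1/54
for s2, the 2-step affine chain lands on center (-5/24, 5/24), radius 1/60
for s1, the 2-step affine chain lands on center (-7/24, 5/24), radius 1/60
for s3, the 2-step affine chain lands on center (-1/4, 7/24), radius 1/60
for s4, the 1-step affine chain lands on center (-1/2, 0), radius 1/9


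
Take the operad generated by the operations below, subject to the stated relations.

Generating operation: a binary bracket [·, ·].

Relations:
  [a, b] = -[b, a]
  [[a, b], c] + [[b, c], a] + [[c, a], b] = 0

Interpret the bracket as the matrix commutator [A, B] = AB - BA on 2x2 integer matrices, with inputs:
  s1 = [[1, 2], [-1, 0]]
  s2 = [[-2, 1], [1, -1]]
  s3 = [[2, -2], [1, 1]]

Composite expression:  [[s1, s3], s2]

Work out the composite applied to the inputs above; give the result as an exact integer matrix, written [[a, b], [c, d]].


[s1, s3] = [[0, -4], [-2, 0]]
[[s1, s3], s2] = [[-2, -4], [2, 2]]

[[-2, -4], [2, 2]]


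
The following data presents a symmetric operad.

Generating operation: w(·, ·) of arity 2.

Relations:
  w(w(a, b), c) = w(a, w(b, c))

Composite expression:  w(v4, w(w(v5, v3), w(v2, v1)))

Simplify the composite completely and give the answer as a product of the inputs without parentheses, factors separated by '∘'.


v4 ∘ v5 ∘ v3 ∘ v2 ∘ v1

Every regrouping of w is equal, so read the v-inputs in written order.
w(v5, v3) flattens to v5 ∘ v3
w(v2, v1) flattens to v2 ∘ v1
w(w(v5, v3), w(v2, v1)) flattens to v5 ∘ v3 ∘ v2 ∘ v1
w(v4, w(w(v5, v3), w(v2, v1))) flattens to v4 ∘ v5 ∘ v3 ∘ v2 ∘ v1


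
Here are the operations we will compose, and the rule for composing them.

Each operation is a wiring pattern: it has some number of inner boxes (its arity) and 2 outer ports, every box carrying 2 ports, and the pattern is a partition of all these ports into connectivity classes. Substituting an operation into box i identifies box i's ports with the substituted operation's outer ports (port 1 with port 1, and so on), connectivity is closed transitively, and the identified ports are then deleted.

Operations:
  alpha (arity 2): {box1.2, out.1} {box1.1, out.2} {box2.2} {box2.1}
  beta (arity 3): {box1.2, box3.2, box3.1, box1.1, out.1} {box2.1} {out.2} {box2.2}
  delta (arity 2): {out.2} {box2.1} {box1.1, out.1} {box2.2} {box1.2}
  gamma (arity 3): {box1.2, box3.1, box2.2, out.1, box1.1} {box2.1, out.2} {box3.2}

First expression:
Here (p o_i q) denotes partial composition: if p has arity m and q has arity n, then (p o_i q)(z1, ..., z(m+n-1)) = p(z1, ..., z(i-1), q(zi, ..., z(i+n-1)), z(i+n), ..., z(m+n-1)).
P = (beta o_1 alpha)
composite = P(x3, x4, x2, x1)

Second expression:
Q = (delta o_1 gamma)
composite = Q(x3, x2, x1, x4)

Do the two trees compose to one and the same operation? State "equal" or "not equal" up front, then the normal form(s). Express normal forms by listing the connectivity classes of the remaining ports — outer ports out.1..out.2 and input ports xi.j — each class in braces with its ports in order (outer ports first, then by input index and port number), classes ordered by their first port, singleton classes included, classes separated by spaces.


not equal: they reduce to {out.1, x1.1, x1.2, x3.1, x3.2} {out.2} {x2.1} {x2.2} {x4.1} {x4.2} and {out.1, x1.1, x2.2, x3.1, x3.2} {out.2} {x1.2} {x2.1} {x4.1} {x4.2}


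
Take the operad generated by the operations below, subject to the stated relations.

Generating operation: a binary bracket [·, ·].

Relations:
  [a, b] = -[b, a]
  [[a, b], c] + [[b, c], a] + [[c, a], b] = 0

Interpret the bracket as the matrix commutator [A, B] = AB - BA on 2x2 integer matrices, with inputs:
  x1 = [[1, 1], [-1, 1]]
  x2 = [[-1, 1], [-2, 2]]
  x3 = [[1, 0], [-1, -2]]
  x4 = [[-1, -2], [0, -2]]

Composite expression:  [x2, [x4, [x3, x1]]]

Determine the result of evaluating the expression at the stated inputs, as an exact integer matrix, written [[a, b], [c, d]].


[[11, -9], [15, -11]]

[x3, x1] = [[1, 3], [3, -1]]
[x4, [x3, x1]] = [[-6, 7], [-3, 6]]
[x2, [x4, [x3, x1]]] = [[11, -9], [15, -11]]


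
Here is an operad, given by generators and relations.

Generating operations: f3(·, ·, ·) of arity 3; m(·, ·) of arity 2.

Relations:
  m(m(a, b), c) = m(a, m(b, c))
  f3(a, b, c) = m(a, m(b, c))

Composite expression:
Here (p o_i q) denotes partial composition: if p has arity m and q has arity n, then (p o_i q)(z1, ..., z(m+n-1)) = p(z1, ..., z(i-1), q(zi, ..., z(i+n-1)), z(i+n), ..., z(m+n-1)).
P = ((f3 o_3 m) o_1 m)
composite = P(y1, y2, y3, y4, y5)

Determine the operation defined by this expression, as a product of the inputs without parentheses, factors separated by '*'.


Every regrouping of f3 is equal, so read the y-inputs in written order.
m(y1, y2) flattens to y1 * y2
m(y4, y5) flattens to y4 * y5
f3(m(y1, y2), y3, m(y4, y5)) flattens to y1 * y2 * y3 * y4 * y5

y1 * y2 * y3 * y4 * y5


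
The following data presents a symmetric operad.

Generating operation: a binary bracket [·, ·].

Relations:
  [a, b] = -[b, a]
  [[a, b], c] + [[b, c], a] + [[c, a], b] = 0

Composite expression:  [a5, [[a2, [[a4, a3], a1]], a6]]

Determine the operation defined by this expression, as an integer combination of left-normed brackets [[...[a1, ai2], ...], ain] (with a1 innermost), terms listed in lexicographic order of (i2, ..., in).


Expand each bracket as ab - ba; the a1-initial words give the coefficients.
Composite bracket: [a5, [[a2, [[a4, a3], a1]], a6]]
Full expansion: 32 signed words from ab - ba (2^5 = 32).
Words beginning with a1 determine it all:
  sign of a1a3a4a2a6a5 is +1, so it contributes +[[[[[a1, a3], a4], a2], a6], a5]
  sign of a1a4a3a2a6a5 is -1, so it contributes -[[[[[a1, a4], a3], a2], a6], a5]

[[[[[a1, a3], a4], a2], a6], a5] - [[[[[a1, a4], a3], a2], a6], a5]


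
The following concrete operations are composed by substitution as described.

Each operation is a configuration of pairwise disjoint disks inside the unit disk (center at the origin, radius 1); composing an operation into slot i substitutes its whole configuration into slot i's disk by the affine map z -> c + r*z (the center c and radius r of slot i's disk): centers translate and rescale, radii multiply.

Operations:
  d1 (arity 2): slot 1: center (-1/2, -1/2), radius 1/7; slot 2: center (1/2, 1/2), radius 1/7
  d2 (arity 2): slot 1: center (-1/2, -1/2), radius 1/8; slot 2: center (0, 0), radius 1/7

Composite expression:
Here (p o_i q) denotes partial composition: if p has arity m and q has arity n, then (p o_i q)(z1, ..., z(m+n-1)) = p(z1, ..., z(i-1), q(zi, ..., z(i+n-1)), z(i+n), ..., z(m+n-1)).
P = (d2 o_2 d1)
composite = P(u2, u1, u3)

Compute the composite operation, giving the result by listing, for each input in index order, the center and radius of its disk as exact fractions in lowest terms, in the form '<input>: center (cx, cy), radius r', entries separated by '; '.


u1: center (-1/14, -1/14), radius 1/49; u2: center (-1/2, -1/2), radius 1/8; u3: center (1/14, 1/14), radius 1/49

Nesting under d2 composes maps z -> c + r*z down each u-path.
u2 passes through 1 substitution, ending at center (-1/2, -1/2), radius 1/8
u1 passes through 2 substitutions, ending at center (-1/14, -1/14), radius 1/49
u3 passes through 2 substitutions, ending at center (1/14, 1/14), radius 1/49


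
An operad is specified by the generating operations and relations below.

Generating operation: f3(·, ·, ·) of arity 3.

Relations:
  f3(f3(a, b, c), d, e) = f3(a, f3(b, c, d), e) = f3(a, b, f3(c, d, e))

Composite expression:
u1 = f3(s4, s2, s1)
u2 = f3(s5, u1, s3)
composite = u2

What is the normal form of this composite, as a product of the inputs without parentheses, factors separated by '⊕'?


s5 ⊕ s4 ⊕ s2 ⊕ s1 ⊕ s3


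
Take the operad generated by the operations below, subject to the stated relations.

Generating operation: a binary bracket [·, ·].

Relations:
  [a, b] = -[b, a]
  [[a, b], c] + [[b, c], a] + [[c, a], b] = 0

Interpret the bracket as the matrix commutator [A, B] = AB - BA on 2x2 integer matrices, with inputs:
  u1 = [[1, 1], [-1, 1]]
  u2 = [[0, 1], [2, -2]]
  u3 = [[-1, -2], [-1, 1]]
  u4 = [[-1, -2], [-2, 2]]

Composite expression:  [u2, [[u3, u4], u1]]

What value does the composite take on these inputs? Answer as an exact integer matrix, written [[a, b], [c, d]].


[[-4, 2], [4, 4]]

[u3, u4] = [[2, -2], [-1, -2]]
[[u3, u4], u1] = [[3, 4], [4, -3]]
[u2, [[u3, u4], u1]] = [[-4, 2], [4, 4]]


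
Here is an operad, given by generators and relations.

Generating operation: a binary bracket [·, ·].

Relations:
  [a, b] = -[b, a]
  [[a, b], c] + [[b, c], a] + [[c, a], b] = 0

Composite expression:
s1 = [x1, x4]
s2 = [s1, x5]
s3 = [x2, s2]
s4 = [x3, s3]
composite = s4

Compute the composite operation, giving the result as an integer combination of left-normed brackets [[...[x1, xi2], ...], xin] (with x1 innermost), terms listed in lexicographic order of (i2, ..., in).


[[[[x1, x4], x5], x2], x3]

Antisymmetry and Jacobi reduce to x1-anchored left-normed brackets.
Composite bracket: [x3, [x2, [[x1, x4], x5]]]
Expanding via [a, b] = ab - ba: 16 signed words (2^4 = 16).
Keep just the words that open with x1:
  x1x4x5x2x3 (sign +1) contributes +[[[[x1, x4], x5], x2], x3]


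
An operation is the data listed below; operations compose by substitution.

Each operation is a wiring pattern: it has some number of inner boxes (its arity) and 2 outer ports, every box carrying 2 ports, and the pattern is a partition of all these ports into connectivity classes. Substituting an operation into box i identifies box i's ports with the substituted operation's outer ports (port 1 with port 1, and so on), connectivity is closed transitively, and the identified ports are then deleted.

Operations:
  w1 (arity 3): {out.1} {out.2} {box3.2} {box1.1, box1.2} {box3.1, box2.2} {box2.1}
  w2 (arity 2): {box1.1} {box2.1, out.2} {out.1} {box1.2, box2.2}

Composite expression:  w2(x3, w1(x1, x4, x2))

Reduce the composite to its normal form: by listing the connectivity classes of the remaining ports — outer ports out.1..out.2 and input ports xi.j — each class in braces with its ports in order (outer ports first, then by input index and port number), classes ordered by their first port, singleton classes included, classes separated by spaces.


Connectivity passes through glued w2-boundaries; trace each wire chain.
composing w1 on (x1, x4, x2), with out.j its own outer ports: {out.1} {out.2} {x1.1, x1.2} {x2.1, x4.2} {x2.2} {x4.1}
composing w2 on (x3, x1, x4, x2), with out.j its own outer ports: {out.1} {out.2} {x1.1, x1.2} {x2.1, x4.2} {x2.2} {x3.1} {x3.2} {x4.1}

{out.1} {out.2} {x1.1, x1.2} {x2.1, x4.2} {x2.2} {x3.1} {x3.2} {x4.1}


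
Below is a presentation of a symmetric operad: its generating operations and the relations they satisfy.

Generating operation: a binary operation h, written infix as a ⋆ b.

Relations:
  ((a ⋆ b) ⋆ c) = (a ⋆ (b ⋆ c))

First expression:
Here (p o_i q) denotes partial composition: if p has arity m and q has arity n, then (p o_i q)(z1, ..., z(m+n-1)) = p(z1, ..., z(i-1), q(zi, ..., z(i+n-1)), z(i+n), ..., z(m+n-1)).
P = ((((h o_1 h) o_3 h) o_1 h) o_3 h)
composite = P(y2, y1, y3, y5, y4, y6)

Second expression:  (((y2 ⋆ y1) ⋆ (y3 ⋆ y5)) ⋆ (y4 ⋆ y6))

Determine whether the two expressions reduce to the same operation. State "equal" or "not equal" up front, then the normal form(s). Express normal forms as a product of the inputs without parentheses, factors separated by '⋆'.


The first expression, normalized: y2 ⋆ y1 ⋆ y3 ⋆ y5 ⋆ y4 ⋆ y6
The second expression, normalized: y2 ⋆ y1 ⋆ y3 ⋆ y5 ⋆ y4 ⋆ y6
Same normal form: equal.

equal — both sides give y2 ⋆ y1 ⋆ y3 ⋆ y5 ⋆ y4 ⋆ y6


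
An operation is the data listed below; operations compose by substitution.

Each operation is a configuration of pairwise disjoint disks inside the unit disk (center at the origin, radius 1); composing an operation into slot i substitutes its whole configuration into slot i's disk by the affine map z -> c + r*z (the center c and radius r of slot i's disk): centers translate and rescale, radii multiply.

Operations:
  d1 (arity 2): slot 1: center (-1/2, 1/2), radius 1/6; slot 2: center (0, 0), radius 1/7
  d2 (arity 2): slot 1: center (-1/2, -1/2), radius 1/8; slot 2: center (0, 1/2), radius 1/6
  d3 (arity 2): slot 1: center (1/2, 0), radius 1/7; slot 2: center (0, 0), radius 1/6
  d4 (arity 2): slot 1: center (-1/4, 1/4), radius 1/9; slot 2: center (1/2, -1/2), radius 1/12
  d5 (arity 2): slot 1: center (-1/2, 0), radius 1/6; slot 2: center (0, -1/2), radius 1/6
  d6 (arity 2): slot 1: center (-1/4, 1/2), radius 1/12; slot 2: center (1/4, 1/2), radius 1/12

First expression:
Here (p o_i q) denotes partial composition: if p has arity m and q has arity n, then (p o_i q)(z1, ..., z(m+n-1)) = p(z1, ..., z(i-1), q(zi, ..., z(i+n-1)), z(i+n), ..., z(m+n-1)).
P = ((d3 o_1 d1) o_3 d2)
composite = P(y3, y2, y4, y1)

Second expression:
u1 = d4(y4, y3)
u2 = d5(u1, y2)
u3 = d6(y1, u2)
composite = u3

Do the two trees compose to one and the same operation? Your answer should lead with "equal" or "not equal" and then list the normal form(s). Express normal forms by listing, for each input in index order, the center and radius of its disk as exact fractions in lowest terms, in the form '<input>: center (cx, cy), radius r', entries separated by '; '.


not equal — first y1: center (0, 1/12), radius 1/36; y2: center (1/2, 0), radius 1/49; y3: center (3/7, 1/14), radius 1/42; y4: center (-1/12, -1/12), radius 1/48, second y1: center (-1/4, 1/2), radius 1/12; y2: center (1/4, 11/24), radius 1/72; y3: center (31/144, 71/144), radius 1/864; y4: center (59/288, 145/288), radius 1/648

In normal form, the first expression is y1: center (0, 1/12), radius 1/36; y2: center (1/2, 0), radius 1/49; y3: center (3/7, 1/14), radius 1/42; y4: center (-1/12, -1/12), radius 1/48
In normal form, the second expression is y1: center (-1/4, 1/2), radius 1/12; y2: center (1/4, 11/24), radius 1/72; y3: center (31/144, 71/144), radius 1/864; y4: center (59/288, 145/288), radius 1/648
The normal forms differ: not equal.


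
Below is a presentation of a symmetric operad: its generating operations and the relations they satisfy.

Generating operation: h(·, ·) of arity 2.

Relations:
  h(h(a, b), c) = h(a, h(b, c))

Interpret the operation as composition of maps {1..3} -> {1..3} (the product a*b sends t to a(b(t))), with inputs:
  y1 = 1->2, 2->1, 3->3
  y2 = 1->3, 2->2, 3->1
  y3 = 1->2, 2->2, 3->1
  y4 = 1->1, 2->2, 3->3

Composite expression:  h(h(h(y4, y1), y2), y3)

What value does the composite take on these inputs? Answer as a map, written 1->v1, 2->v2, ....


1->1, 2->1, 3->3

h(y4, y1) = 1->2, 2->1, 3->3
h(h(y4, y1), y2) = 1->3, 2->1, 3->2
h(h(h(y4, y1), y2), y3) = 1->1, 2->1, 3->3


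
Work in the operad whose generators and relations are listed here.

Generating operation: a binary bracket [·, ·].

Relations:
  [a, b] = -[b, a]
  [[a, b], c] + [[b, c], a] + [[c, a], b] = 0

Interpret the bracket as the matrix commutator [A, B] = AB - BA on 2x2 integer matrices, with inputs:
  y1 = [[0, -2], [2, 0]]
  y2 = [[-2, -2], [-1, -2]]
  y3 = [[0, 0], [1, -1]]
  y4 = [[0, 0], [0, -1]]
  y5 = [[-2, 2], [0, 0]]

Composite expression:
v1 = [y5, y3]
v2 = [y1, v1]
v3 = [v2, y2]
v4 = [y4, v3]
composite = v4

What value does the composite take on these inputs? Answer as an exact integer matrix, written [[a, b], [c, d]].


[[0, 0], [0, 0]]


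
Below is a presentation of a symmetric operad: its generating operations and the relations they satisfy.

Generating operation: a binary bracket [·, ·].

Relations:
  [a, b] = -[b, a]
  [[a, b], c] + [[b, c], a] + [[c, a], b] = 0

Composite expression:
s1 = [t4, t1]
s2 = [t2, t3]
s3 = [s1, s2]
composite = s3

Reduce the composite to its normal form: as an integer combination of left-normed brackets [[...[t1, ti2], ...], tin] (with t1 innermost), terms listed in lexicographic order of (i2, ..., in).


-[[[t1, t4], t2], t3] + [[[t1, t4], t3], t2]

In the tensor algebra, words opening t1 carry the t1-anchored form.
Composite bracket: [[t4, t1], [t2, t3]]
Each bracket splits as ab - ba, giving 8 signed words (2^3 = 8).
Collect the words opening with t1:
  sign of t1t4t2t3 is -1, so it contributes -[[[t1, t4], t2], t3]
  sign of t1t4t3t2 is +1, so it contributes +[[[t1, t4], t3], t2]


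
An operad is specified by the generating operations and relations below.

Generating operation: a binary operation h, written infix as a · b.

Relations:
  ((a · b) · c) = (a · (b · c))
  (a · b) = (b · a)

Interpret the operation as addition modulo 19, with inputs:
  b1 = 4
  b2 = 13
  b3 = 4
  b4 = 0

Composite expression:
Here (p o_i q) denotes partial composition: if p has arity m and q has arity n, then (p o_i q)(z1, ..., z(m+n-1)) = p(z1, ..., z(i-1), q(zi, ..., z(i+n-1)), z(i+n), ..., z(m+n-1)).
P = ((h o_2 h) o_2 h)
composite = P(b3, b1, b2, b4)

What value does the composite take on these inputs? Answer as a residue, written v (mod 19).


2 (mod 19)

(b1 · b2) = 17
((b1 · b2) · b4) = 17
(b3 · ((b1 · b2) · b4)) = 2


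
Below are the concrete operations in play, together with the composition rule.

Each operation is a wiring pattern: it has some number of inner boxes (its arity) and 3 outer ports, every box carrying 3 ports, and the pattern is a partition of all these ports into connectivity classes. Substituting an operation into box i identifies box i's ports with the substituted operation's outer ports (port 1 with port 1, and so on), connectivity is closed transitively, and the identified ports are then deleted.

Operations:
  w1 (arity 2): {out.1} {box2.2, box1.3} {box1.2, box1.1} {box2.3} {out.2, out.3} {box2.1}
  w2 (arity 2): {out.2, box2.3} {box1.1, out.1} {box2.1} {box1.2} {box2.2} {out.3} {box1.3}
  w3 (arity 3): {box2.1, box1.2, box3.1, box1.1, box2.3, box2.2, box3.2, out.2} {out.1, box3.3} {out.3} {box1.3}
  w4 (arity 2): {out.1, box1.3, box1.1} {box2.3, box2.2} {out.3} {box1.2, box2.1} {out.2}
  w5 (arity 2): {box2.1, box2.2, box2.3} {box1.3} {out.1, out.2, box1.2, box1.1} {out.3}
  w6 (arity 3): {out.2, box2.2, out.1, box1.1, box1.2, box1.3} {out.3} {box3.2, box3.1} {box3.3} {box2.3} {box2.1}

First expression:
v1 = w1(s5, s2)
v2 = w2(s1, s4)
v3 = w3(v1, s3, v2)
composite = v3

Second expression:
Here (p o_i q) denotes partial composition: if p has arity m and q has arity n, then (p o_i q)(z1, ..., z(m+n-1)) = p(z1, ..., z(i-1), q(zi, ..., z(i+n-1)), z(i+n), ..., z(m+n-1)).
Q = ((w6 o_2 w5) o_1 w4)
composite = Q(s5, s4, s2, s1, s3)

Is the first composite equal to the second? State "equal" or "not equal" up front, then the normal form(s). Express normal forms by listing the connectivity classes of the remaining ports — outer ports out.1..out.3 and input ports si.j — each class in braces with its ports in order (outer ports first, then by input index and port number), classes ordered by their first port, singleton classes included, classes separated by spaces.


not equal — first {out.1} {out.2, s1.1, s3.1, s3.2, s3.3, s4.3} {out.3} {s1.2} {s1.3} {s2.1} {s2.2, s5.3} {s2.3} {s4.1} {s4.2} {s5.1, s5.2}, second {out.1, out.2, s2.1, s2.2, s5.1, s5.3} {out.3} {s1.1, s1.2, s1.3} {s2.3} {s3.1, s3.2} {s3.3} {s4.1, s5.2} {s4.2, s4.3}


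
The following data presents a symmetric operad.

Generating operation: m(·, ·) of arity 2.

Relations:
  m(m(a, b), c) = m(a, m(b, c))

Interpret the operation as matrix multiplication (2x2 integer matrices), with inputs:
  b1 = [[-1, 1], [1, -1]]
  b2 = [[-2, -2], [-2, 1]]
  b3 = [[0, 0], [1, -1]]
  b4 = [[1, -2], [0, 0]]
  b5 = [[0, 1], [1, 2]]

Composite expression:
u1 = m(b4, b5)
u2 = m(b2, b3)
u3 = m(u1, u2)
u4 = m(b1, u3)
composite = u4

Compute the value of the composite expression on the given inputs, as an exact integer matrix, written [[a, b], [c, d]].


m(b4, b5) = [[-2, -3], [0, 0]]
m(b2, b3) = [[-2, 2], [1, -1]]
m(m(b4, b5), m(b2, b3)) = [[1, -1], [0, 0]]
m(b1, m(m(b4, b5), m(b2, b3))) = [[-1, 1], [1, -1]]

[[-1, 1], [1, -1]]
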